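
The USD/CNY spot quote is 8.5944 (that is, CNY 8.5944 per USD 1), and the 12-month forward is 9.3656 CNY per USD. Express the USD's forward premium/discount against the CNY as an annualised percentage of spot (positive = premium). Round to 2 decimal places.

T = 1 year.
(F − S)/S = (9.3656 − 8.5944)/8.5944 = 0.0897328.
×(1/T) gives 8.97% p.a.

+8.97%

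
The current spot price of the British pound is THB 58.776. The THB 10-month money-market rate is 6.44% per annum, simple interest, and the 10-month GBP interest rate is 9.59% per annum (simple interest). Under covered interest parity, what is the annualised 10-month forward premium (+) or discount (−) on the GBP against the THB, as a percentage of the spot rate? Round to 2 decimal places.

T = 10/12 years.
No-arbitrage forward: 58.776 × 1.0536667 / 1.0799167 = 57.347306 THB/GBP.
Annualised premium = (F − S)/S × (1/T) = (57.347306 − 58.776)/58.776 ÷ (10/12) = -2.92%.

-2.92%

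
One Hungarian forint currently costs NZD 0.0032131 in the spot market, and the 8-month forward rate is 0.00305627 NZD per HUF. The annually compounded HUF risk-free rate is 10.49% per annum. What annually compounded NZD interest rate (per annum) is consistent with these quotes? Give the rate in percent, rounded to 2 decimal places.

T = 8/12 years.
By CIP, F/S equals the NZD-to-HUF growth ratio: 0.00305627/0.0032131 = 0.9511904.
HUF growth factor: (1 + 0.1049)^(8/12) = 1.0687644.
That pins the NZD growth at 1.0165984.
r = 1.0165984^(12/8) − 1 = 0.025001 → 2.50%.

2.50%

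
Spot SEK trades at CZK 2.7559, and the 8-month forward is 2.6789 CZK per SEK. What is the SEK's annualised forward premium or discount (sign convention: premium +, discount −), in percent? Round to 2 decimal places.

T = 8/12 years.
SEK trades forward at -2.79401% vs spot over the period.
Per annum: -0.0279401 / (8/12) = -0.041910 = -4.19%.

-4.19%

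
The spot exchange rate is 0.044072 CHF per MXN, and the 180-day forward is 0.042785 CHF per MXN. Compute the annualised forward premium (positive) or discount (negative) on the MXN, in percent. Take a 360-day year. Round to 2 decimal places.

-5.84%

T = 180/360 years.
MXN trades forward at -2.92022% vs spot over the period.
Annualise by dividing by T: -0.0292022 / (180/360) = -0.058404 → -5.84%.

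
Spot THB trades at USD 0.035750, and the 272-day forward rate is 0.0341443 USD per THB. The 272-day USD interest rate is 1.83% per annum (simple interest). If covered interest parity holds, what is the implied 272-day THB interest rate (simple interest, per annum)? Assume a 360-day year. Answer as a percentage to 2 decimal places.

8.14%

T = 272/360 years.
CIP gives F = S · g_USD/g_THB, so g_USD/g_THB = 0.0341443/0.03575 = 0.9550853.
USD growth factor: 1 + 0.0183×272/360 = 1.0138267.
So the THB growth factor = 1.0615038.
(1.0615038 − 1)/T = 0.081402, i.e. 8.14%.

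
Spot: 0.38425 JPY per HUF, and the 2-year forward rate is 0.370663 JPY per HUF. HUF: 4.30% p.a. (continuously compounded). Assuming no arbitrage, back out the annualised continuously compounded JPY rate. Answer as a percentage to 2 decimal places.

2.50%

T = 2 years.
F/S = 0.370663/0.38425 = 0.9646402 = (growth of JPY) / (growth of HUF).
HUF growth factor: e^(0.0430×2) = 1.0898063.
So the JPY growth factor = 1.051271.
Take logs: ln 1.051271 / 2 = 0.025000, so 2.50%.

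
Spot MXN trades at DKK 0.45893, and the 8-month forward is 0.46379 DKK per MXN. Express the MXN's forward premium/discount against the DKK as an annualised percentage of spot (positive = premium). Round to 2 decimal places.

+1.59%

T = 8/12 years.
Period premium: (0.46379 − 0.45893)/0.45893 = 0.0105899.
×(1/T) gives 1.59% p.a.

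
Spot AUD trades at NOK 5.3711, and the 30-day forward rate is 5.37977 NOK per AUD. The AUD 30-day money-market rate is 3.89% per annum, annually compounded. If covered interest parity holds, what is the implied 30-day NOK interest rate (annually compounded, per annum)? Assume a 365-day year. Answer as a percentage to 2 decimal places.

5.95%

T = 30/365 years.
F/S = 5.37977/5.3711 = 1.0016142 = (growth of NOK) / (growth of AUD).
AUD growth factor: (1 + 0.0389)^(30/365) = 1.0031416.
So the NOK growth factor = 1.0047609.
Annualise: 1.0047609^(365/30) − 1 = 0.059489 = 5.95%.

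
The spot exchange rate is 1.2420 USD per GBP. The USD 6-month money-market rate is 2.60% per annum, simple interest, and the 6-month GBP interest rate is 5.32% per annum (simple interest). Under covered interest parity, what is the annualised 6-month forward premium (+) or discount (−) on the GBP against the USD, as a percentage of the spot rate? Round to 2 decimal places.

-2.65%

T = 6/12 years.
No-arbitrage forward: 1.242 × 1.013000 / 1.026600 = 1.2255465 USD/GBP.
(F − S)/S ÷ T = (1.2255465 − 1.242)/1.242/(6/12) = -0.026495 → -2.65%.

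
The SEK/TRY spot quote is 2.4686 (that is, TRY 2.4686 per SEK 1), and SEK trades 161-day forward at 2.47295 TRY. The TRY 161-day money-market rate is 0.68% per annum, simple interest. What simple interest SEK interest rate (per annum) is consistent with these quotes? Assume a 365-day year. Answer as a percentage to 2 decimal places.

T = 161/365 years.
By CIP, F/S equals the TRY-to-SEK growth ratio: 2.47295/2.4686 = 1.0017621.
The TRY side grows by 1 + 0.0068×161/365 = 1.0029995.
So the SEK growth factor = 1.0012352.
(1.0012352 − 1)/T = 0.002800, i.e. 0.28%.

0.28%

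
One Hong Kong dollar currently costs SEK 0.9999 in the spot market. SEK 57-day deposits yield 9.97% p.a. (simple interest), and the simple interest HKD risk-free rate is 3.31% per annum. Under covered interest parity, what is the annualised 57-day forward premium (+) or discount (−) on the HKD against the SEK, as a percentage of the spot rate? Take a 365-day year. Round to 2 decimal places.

T = 57/365 years.
No-arbitrage forward: 0.9999 × 1.0155696 / 1.005169 = 1.0102461 SEK/HKD.
(F − S)/S ÷ T = (1.0102461 − 0.9999)/0.9999/(57/365) = 0.066258 → 6.63%.

+6.63%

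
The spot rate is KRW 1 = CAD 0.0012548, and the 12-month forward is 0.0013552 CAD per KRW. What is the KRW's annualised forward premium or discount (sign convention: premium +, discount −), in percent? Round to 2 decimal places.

T = 1 year.
(F − S)/S = (0.0013552 − 0.0012548)/0.0012548 = 0.0800128.
×(1/T) gives 8.00% p.a.

+8.00%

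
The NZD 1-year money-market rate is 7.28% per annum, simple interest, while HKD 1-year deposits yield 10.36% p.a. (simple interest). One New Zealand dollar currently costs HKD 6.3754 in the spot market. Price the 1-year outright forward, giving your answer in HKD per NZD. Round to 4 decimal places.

T = 1 year.
HKD growth factor: 1 + 0.1036×1 = 1.103600.
Growth of 1 NZD over T: 1 + 0.0728×1 = 1.072800.
Forward (HKD per NZD) = 6.3754 × 1.103600 / 1.072800 = 6.558437.

6.5584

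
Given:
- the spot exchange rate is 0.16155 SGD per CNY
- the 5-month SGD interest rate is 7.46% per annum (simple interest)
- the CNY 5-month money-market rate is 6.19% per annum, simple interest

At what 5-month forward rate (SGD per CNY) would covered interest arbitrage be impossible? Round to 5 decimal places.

0.16238

T = 5/12 years.
SGD growth factor: 1 + 0.0746×5/12 = 1.0310833.
CNY accumulates by 1 + 0.0619×5/12 = 1.0257917.
CIP: F = S · (grow SGD)/(grow CNY) = 0.16155 × 1.0310833/1.0257917 = 0.1623834 SGD per CNY.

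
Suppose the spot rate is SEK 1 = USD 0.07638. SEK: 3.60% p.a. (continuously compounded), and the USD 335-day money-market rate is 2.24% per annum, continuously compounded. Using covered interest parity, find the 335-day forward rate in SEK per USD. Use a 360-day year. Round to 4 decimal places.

T = 335/360 years.
Growth of 1 USD over T: e^(0.0224×335/360) = 1.02106321.
SEK growth factor: e^(0.0360×335/360) = 1.03406744.
So F = 0.07638 × 1.02106321 / 1.03406744 = 0.075419460 (USD/SEK).
Quoted the other way: 1/0.075419460 = 13.2592 SEK per USD.

13.2592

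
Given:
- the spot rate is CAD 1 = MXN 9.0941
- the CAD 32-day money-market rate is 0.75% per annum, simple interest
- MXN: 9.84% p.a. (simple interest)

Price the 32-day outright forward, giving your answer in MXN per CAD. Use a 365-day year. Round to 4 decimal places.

9.1665

T = 32/365 years.
MXN growth factor: 1 + 0.0984×32/365 = 1.0086268.
CAD accumulates by 1 + 0.0075×32/365 = 1.0006575.
Forward (MXN per CAD) = 9.0941 × 1.0086268 / 1.0006575 = 9.166526.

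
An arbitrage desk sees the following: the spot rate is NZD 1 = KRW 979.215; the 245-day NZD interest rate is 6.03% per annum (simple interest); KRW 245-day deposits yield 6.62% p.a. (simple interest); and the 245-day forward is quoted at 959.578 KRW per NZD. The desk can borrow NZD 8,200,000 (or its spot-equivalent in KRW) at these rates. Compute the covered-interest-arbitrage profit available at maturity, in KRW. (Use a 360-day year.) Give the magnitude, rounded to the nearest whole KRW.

T = 245/360 years.
Invest the NZD and cover forward: 8,200,000 × 1.0410375 × 959.578 = KRW 8,191,444,793.84.
Convert at spot and invest in KRW: 8,200,000 × 979.215 × 1.045052777778 = KRW 8,391,317,117.49.
The quoted forward undervalues NZD, so borrow NZD, convert to KRW at spot, deposit the KRW at 6.62%, and buy NZD forward at 959.578 to cover the loan.
Arbitrage profit = |8,191,444,793.84 − 8,391,317,117.49| = KRW 199,872,324.

KRW 199,872,324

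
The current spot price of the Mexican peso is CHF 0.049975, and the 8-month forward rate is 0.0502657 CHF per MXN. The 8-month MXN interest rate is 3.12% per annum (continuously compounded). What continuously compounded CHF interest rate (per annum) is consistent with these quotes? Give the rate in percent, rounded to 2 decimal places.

T = 8/12 years.
CIP gives F = S · g_CHF/g_MXN, so g_CHF/g_MXN = 0.0502657/0.049975 = 1.0058169.
The MXN side grows by e^(0.0312×8/12) = 1.0210178.
So the CHF growth factor = 1.026957.
r = ln(1.026957)/(8/12) = 0.039900 → 3.99%.

3.99%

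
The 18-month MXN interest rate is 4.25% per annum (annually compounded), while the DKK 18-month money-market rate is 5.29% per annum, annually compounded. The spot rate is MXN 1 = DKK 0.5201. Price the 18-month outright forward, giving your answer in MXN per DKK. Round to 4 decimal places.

1.8943

T = 18/12 years.
DKK growth factor: (1 + 0.0529)^(18/12) = 1.0803903.
Growth of 1 MXN over T: (1 + 0.0425)^(18/12) = 1.0644226.
Forward (DKK per MXN) = 0.5201 × 1.0803903 / 1.0644226 = 0.5279022.
Invert for MXN per DKK: 1 / 0.5279022 = 1.8943.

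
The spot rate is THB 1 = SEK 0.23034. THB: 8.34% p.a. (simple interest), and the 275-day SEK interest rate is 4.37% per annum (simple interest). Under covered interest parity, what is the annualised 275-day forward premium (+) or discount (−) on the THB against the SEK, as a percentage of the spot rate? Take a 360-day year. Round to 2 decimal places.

T = 275/360 years.
No-arbitrage forward: 0.23034 × 1.0333819 / 1.0637083 = 0.22377299 SEK/THB.
(F − S)/S ÷ T = (0.22377299 − 0.23034)/0.23034/(275/360) = -0.037322 → -3.73%.

-3.73%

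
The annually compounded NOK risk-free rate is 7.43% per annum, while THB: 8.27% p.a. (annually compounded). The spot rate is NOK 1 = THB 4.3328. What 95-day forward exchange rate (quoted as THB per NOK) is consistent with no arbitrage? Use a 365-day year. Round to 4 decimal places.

T = 95/365 years.
THB growth factor: (1 + 0.0827)^(95/365) = 1.0208962.
NOK accumulates by (1 + 0.0743)^(95/365) = 1.0188287.
So F = 4.3328 × 1.0208962 / 1.0188287 = 4.341593 (THB/NOK).

4.3416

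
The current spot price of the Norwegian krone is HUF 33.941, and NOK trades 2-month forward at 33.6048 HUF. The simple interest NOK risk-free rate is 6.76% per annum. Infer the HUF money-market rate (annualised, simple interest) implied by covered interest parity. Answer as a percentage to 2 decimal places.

0.75%

T = 2/12 years.
CIP gives F = S · g_HUF/g_NOK, so g_HUF/g_NOK = 33.6048/33.941 = 0.9900946.
NOK growth factor: 1 + 0.0676×2/12 = 1.0112667.
That pins the HUF growth at 1.0012497.
(1.0012497 − 1)/T = 0.007498, i.e. 0.75%.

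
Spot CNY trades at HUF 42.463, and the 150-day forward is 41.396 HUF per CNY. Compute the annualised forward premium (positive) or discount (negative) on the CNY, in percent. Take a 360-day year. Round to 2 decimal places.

-6.03%

T = 150/360 years.
CNY trades forward at -2.51278% vs spot over the period.
Per annum: -0.0251278 / (150/360) = -0.060307 = -6.03%.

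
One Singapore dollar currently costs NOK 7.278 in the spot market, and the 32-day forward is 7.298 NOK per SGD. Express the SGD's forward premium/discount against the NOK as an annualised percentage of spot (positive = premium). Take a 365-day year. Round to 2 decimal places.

+3.13%

T = 32/365 years.
Period premium: (7.298 − 7.278)/7.278 = 0.0027480.
Per annum: 0.0027480 / (32/365) = 0.031344 = 3.13%.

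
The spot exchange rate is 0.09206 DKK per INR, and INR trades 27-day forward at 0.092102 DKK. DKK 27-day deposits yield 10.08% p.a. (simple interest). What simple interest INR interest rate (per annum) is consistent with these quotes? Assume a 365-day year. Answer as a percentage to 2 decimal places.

9.46%

T = 27/365 years.
CIP gives F = S · g_DKK/g_INR, so g_DKK/g_INR = 0.092102/0.09206 = 1.0004562.
The DKK side grows by 1 + 0.1008×27/365 = 1.0074564.
That pins the INR growth at 1.006997.
(1.006997 − 1)/T = 0.094589, i.e. 9.46%.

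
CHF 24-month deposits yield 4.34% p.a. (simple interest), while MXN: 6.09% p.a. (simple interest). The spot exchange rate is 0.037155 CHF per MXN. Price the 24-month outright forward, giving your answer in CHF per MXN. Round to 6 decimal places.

0.035996

T = 2 years.
CHF accumulates by 1 + 0.0434×2 = 1.086800.
Growth of 1 MXN over T: 1 + 0.0609×2 = 1.121800.
So F = 0.037155 × 1.086800 / 1.121800 = 0.03599577 (CHF/MXN).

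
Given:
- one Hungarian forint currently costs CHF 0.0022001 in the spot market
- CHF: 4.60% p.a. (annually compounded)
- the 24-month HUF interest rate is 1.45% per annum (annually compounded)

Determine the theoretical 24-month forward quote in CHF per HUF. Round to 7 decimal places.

0.0023388

T = 2 years.
CHF growth factor: (1 + 0.0460)^2 = 1.094116.
Growth of 1 HUF over T: (1 + 0.0145)^2 = 1.0292102.
CIP: F = S · (grow CHF)/(grow HUF) = 0.0022001 × 1.094116/1.0292102 = 0.002338846 CHF per HUF.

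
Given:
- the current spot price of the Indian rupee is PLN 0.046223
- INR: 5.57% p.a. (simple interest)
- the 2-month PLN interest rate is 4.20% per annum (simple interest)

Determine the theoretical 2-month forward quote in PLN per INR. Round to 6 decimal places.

0.046118

T = 2/12 years.
PLN accumulates by 1 + 0.0420×2/12 = 1.007000.
INR growth factor: 1 + 0.0557×2/12 = 1.0092833.
CIP: F = S · (grow PLN)/(grow INR) = 0.046223 × 1.007000/1.0092833 = 0.04611843 PLN per INR.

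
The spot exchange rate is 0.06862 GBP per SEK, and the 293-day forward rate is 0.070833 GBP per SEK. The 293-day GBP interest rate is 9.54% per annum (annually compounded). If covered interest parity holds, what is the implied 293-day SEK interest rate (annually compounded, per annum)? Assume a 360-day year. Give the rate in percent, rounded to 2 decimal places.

T = 293/360 years.
By CIP, F/S equals the GBP-to-SEK growth ratio: 0.070833/0.06862 = 1.0322501.
GBP growth factor: (1 + 0.0954)^(293/360) = 1.0769804.
Hence g_SEK = 1.0433328.
Annualise: 1.0433328^(360/293) − 1 = 0.053503 = 5.35%.

5.35%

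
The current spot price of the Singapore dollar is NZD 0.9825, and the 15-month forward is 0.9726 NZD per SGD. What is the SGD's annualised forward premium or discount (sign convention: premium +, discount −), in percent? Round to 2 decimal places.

-0.81%

T = 15/12 years.
(F − S)/S = (0.9726 − 0.9825)/0.9825 = -0.0100763.
Per annum: -0.0100763 / (15/12) = -0.008061 = -0.81%.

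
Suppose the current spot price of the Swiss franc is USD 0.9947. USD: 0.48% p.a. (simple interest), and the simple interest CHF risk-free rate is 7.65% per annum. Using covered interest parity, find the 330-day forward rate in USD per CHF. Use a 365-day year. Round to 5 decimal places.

0.93439

T = 330/365 years.
Growth of 1 USD over T: 1 + 0.0048×330/365 = 1.0043397.
Growth of 1 CHF over T: 1 + 0.0765×330/365 = 1.0691644.
Forward (USD per CHF) = 0.9947 × 1.0043397 / 1.0691644 = 0.9343902.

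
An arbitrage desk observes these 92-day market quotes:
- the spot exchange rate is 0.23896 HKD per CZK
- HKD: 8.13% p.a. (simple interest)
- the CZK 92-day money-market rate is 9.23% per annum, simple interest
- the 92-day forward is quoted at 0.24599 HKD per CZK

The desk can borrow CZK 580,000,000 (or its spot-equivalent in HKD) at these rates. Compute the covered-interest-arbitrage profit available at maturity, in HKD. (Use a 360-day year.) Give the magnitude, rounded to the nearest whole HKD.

HKD 4,563,188

T = 92/360 years.
Invest the CZK and cover forward: 580,000,000 × 1.02358777778 × 0.24599 = HKD 146,039,567.32.
Convert at spot and invest in HKD: 580,000,000 × 0.23896 × 1.02077666667 = HKD 141,476,379.52.
The quoted forward overvalues CZK, so borrow HKD, buy CZK at spot, deposit the CZK at 9.23%, and sell the proceeds forward at 0.24599.
Profit = 146,039,567.32 − 141,476,379.52 = HKD 4,563,188.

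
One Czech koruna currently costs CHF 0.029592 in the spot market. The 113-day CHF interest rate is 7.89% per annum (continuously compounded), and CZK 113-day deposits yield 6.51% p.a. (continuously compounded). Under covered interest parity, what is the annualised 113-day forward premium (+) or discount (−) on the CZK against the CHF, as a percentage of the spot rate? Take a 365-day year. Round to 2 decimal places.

+1.38%

T = 113/365 years.
No-arbitrage forward: 0.029592 × 1.0247273 / 1.0203587 = 0.029718696 CHF/CZK.
(F − S)/S ÷ T = (0.029718696 − 0.029592)/0.029592/(113/365) = 0.013829 → 1.38%.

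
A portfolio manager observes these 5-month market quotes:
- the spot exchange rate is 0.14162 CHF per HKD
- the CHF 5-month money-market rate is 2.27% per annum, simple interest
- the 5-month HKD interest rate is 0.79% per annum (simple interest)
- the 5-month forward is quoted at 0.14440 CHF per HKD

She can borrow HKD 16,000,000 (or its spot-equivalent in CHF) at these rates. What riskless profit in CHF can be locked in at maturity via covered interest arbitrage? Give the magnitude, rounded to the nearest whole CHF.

CHF 30,653

T = 5/12 years.
Invest the HKD and cover forward: 16,000,000 × 1.003291667 × 0.14440 = CHF 2,318,005.07.
Convert at spot and invest in CHF: 16,000,000 × 0.14162 × 1.009458333 = CHF 2,287,351.83.
The quoted forward overvalues HKD, so borrow CHF, buy HKD at spot, deposit the HKD at 0.79%, and sell the proceeds forward at 0.14440.
Profit = 2,318,005.07 − 2,287,351.83 = CHF 30,653.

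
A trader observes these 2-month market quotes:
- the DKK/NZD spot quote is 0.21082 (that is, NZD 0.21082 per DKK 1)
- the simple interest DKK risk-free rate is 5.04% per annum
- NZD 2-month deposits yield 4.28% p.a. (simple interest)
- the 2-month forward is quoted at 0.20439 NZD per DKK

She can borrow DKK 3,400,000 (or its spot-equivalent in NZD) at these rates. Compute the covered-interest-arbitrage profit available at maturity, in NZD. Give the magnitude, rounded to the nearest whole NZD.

NZD 21,138

T = 2/12 years.
Route A — deposit DKK, sell forward: 3,400,000 × 1.008400 × 0.20439 = NZD 700,763.38.
Route B — convert at spot, deposit NZD: 3,400,000 × 0.21082 × 1.00713333 = NZD 721,901.09.
The quoted forward undervalues DKK, so borrow DKK, convert to NZD at spot, deposit the NZD at 4.28%, and buy DKK forward at 0.20439 to cover the loan.
The gap between the two covered legs is NZD 21,138.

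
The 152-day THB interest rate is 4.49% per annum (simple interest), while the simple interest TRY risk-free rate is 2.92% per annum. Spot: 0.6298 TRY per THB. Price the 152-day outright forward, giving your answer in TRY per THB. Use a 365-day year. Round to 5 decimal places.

0.62576

T = 152/365 years.
TRY growth factor: 1 + 0.0292×152/365 = 1.012160.
Growth of 1 THB over T: 1 + 0.0449×152/365 = 1.0186981.
CIP: F = S · (grow TRY)/(grow THB) = 0.6298 × 1.012160/1.0186981 = 0.6257579 TRY per THB.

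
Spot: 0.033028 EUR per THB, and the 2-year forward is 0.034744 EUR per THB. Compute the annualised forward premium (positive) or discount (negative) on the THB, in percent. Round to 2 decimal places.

T = 2 years.
(F − S)/S = (0.034744 − 0.033028)/0.033028 = 0.0519559.
×(1/T) gives 2.60% p.a.

+2.60%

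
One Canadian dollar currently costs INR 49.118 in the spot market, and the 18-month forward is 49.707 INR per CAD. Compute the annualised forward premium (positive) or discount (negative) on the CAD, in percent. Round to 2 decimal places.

T = 18/12 years.
(F − S)/S = (49.707 − 49.118)/49.118 = 0.0119915.
×(1/T) gives 0.80% p.a.

+0.80%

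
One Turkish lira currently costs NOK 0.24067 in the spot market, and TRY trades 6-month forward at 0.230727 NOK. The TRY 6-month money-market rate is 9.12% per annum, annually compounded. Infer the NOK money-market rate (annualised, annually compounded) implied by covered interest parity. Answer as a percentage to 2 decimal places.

T = 6/12 years.
CIP gives F = S · g_NOK/g_TRY, so g_NOK/g_TRY = 0.230727/0.24067 = 0.9586862.
The TRY side grows by (1 + 0.0912)^(6/12) = 1.0446052.
Hence g_NOK = 1.0014486.
r = 1.0014486^(12/6) − 1 = 0.002899 → 0.29%.

0.29%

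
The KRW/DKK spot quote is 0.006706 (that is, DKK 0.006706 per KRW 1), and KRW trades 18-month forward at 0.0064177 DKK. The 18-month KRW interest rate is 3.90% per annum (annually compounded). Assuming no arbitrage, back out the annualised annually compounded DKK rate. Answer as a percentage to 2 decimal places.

0.90%

T = 18/12 years.
F/S = 0.0064177/0.006706 = 0.9570086 = (growth of DKK) / (growth of KRW).
KRW growth factor: (1 + 0.0390)^(18/12) = 1.0590667.
Hence g_DKK = 1.0135359.
Annualise: 1.0135359^(12/18) − 1 = 0.009004 = 0.90%.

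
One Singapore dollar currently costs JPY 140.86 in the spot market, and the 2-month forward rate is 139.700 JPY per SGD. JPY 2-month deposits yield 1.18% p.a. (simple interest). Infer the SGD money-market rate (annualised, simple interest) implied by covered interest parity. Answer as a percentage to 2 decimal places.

6.17%

T = 2/12 years.
By CIP, F/S equals the JPY-to-SGD growth ratio: 139.7/140.86 = 0.9917649.
JPY growth factor: 1 + 0.0118×2/12 = 1.0019667.
That pins the SGD growth at 1.0102865.
r = (1.0102865 − 1)/(2/12) = 0.061719 → 6.17%.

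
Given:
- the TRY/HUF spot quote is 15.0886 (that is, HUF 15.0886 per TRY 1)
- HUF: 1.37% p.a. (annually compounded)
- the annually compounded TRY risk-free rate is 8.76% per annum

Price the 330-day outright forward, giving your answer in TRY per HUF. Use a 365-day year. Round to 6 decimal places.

0.070629

T = 330/365 years.
HUF accumulates by (1 + 0.0137)^(330/365) = 1.0123782.
TRY accumulates by (1 + 0.0876)^(330/365) = 1.0788775.
CIP: F = S · (grow HUF)/(grow TRY) = 15.0886 × 1.0123782/1.0788775 = 14.15858 HUF per TRY.
Invert for TRY per HUF: 1 / 14.15858 = 0.070629.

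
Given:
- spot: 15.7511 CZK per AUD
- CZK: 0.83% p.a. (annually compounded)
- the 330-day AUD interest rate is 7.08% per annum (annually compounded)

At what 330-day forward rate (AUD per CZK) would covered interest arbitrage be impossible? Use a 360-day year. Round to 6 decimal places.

T = 330/360 years.
CZK accumulates by (1 + 0.0083)^(330/360) = 1.0076057.
AUD accumulates by (1 + 0.0708)^(330/360) = 1.0647133.
Forward (CZK per AUD) = 15.7511 × 1.0076057 / 1.0647133 = 14.90626.
Invert for AUD per CZK: 1 / 14.90626 = 0.067086.

0.067086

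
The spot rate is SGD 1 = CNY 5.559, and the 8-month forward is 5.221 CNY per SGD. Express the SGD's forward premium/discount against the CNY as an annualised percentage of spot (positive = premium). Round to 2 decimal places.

-9.12%

T = 8/12 years.
(F − S)/S = (5.221 − 5.559)/5.559 = -0.0608023.
Annualise by dividing by T: -0.0608023 / (8/12) = -0.091203 → -9.12%.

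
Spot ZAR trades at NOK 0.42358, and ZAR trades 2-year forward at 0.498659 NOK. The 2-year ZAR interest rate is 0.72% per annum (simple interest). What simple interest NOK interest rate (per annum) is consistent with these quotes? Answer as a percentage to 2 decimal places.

T = 2 years.
By CIP, F/S equals the NOK-to-ZAR growth ratio: 0.498659/0.42358 = 1.1772487.
The ZAR side grows by 1 + 0.0072×2 = 1.014400.
That pins the NOK growth at 1.1942011.
(1.1942011 − 1)/T = 0.097101, i.e. 9.71%.

9.71%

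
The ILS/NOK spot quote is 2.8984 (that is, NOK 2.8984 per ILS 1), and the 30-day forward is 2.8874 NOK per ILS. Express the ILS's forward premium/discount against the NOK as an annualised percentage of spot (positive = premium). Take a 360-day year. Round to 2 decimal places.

-4.55%

T = 30/360 years.
(F − S)/S = (2.8874 − 2.8984)/2.8984 = -0.0037952.
Annualise by dividing by T: -0.0037952 / (30/360) = -0.045542 → -4.55%.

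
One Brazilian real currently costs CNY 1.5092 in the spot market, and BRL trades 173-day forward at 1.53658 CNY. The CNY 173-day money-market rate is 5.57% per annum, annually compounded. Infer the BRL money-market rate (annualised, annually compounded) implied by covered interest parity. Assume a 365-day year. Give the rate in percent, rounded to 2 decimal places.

T = 173/365 years.
CIP gives F = S · g_CNY/g_BRL, so g_CNY/g_BRL = 1.53658/1.5092 = 1.0181421.
The CNY side grows by (1 + 0.0557)^(173/365) = 1.0260241.
Hence g_BRL = 1.0077416.
r = 1.0077416^(365/173) − 1 = 0.016404 → 1.64%.

1.64%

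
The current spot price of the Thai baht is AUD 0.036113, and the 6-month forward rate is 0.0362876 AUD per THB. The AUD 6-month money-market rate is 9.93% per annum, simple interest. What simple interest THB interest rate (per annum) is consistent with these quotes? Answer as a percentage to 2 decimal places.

8.92%

T = 6/12 years.
F/S = 0.0362876/0.036113 = 1.0048348 = (growth of AUD) / (growth of THB).
AUD growth factor: 1 + 0.0993×6/12 = 1.049650.
Hence g_THB = 1.0445996.
(1.0445996 − 1)/T = 0.089199, i.e. 8.92%.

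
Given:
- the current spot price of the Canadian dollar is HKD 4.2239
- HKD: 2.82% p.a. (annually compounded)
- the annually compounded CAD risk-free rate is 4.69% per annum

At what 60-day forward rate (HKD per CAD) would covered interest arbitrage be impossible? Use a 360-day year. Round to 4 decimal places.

4.2112

T = 60/360 years.
HKD accumulates by (1 + 0.0282)^(60/360) = 1.0046457.
CAD growth factor: (1 + 0.0469)^(60/360) = 1.0076682.
So F = 4.2239 × 1.0046457 / 1.0076682 = 4.211230 (HKD/CAD).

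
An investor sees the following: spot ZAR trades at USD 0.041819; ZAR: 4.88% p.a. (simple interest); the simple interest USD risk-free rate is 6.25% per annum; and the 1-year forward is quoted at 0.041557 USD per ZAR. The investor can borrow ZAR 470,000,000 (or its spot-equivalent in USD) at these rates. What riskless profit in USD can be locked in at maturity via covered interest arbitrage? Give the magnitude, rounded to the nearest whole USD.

T = 1 year.
Invest the ZAR and cover forward: 470,000,000 × 1.048800 × 0.041557 = USD 20,484,941.35.
Convert at spot and invest in USD: 470,000,000 × 0.041819 × 1.062500 = USD 20,883,363.13.
The quoted forward undervalues ZAR, so borrow ZAR, convert to USD at spot, deposit the USD at 6.25%, and buy ZAR forward at 0.041557 to cover the loan.
Profit = 20,883,363.13 − 20,484,941.35 = USD 398,422.

USD 398,422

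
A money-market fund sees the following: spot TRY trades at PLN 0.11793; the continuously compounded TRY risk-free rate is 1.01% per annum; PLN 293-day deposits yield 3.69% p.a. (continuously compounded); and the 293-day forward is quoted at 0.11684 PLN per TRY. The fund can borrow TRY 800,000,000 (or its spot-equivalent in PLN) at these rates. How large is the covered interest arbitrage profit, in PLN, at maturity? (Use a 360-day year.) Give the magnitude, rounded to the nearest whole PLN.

T = 293/360 years.
Route A — deposit TRY, sell forward: 800,000,000 × 1.008254157 × 0.11684 = PLN 94,243,532.56.
Route B — convert at spot, deposit PLN: 800,000,000 × 0.11793 × 1.0304880243 = PLN 97,220,362.16.
The quoted forward undervalues TRY, so borrow TRY, convert to PLN at spot, deposit the PLN at 3.69%, and buy TRY forward at 0.11684 to cover the loan.
Profit = 97,220,362.16 − 94,243,532.56 = PLN 2,976,830.

PLN 2,976,830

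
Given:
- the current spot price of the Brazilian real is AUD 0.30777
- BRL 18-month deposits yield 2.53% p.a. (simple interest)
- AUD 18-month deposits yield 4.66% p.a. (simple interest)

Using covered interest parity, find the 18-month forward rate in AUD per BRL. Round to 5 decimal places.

0.31724

T = 18/12 years.
AUD growth factor: 1 + 0.0466×18/12 = 1.069900.
BRL growth factor: 1 + 0.0253×18/12 = 1.037950.
Forward (AUD per BRL) = 0.30777 × 1.069900 / 1.037950 = 0.3172437.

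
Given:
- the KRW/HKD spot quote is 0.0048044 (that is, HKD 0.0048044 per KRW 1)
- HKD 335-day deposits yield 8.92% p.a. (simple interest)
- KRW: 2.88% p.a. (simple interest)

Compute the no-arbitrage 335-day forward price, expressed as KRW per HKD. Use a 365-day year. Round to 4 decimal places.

T = 335/365 years.
HKD growth factor: 1 + 0.0892×335/365 = 1.081868493.
KRW growth factor: 1 + 0.0288×335/365 = 1.026432877.
Forward (HKD per KRW) = 0.0048044 × 1.081868493 / 1.026432877 = 0.00506387617.
Quoted the other way: 1/0.00506387617 = 197.4772 KRW per HKD.

197.4772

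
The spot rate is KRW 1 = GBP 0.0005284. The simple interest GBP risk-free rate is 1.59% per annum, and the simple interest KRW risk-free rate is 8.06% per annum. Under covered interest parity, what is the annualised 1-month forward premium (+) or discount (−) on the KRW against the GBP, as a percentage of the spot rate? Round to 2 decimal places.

T = 1/12 years.
F = S · g_GBP/g_KRW = 0.0005284 × 1.001325/1.0067167 = 0.0005255700.
Annualised premium = (F − S)/S × (1/T) = (0.0005255700 − 0.0005284)/0.0005284 ÷ (1/12) = -6.43%.

-6.43%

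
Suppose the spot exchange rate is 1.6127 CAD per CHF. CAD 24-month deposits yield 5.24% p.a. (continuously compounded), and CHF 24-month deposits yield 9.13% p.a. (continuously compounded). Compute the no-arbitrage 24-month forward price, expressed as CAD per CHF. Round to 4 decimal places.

1.4920

T = 2 years.
Growth of 1 CAD over T: e^(0.0524×2) = 1.1104885.
CHF growth factor: e^(0.0913×2) = 1.2003342.
So F = 1.6127 × 1.1104885 / 1.2003342 = 1.491988 (CAD/CHF).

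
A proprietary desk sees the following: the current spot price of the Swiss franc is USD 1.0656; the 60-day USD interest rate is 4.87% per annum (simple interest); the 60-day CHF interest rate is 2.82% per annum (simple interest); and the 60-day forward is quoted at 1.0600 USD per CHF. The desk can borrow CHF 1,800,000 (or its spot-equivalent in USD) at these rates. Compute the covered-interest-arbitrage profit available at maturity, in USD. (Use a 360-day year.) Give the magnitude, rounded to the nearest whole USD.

USD 16,681

T = 60/360 years.
Keep in CHF, deliver into the forward: 1,800,000·1.004700·1.0600 = USD 1,916,967.60.
Swap to USD now, deposit: 1,800,000·1.0656·1.008116667 = USD 1,933,648.42.
The quoted forward undervalues CHF, so borrow CHF, convert to USD at spot, deposit the USD at 4.87%, and buy CHF forward at 1.0600 to cover the loan.
The gap between the two covered legs is USD 16,681.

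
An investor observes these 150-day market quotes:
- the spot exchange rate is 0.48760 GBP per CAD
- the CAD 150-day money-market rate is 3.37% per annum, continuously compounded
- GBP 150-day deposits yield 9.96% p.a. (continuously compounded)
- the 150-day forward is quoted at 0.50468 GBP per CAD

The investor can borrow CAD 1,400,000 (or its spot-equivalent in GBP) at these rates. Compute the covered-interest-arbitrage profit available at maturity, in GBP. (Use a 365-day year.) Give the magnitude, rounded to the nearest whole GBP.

T = 150/365 years.
Route A — deposit CAD, sell forward: 1,400,000 × 1.01394566 × 0.50468 = GBP 716,405.33.
Route B — convert at spot, deposit GBP: 1,400,000 × 0.48760 × 1.04178075 = GBP 711,161.21.
The quoted forward overvalues CAD, so borrow GBP, buy CAD at spot, deposit the CAD at 3.37%, and sell the proceeds forward at 0.50468.
Profit = 716,405.33 − 711,161.21 = GBP 5,244.

GBP 5,244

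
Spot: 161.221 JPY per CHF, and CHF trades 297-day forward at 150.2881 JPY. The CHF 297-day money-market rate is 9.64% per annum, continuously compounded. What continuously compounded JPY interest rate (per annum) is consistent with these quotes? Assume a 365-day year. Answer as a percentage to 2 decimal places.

1.01%

T = 297/365 years.
By CIP, F/S equals the JPY-to-CHF growth ratio: 150.2881/161.221 = 0.9321869.
The CHF side grows by e^(0.0964×297/365) = 1.081599.
That pins the JPY growth at 1.0082524.
r = ln(1.0082524)/(297/365) = 0.010100 → 1.01%.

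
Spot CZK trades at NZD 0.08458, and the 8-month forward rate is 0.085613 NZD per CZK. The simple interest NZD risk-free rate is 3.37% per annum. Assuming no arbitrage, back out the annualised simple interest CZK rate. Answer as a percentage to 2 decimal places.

1.52%

T = 8/12 years.
By CIP, F/S equals the NZD-to-CZK growth ratio: 0.085613/0.08458 = 1.0122133.
NZD growth factor: 1 + 0.0337×8/12 = 1.0224667.
Hence g_CZK = 1.0101297.
(1.0101297 − 1)/T = 0.015195, i.e. 1.52%.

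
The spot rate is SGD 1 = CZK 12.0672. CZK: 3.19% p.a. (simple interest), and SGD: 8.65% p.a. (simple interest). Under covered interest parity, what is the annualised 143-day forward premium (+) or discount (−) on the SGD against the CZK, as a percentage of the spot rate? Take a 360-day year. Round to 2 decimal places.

T = 143/360 years.
CIP forward (CZK per SGD) = 12.0672 × 1.0126714/1.0343597 = 11.8141767.
(F − S)/S ÷ T = (11.8141767 − 12.0672)/12.0672/(143/360) = -0.052786 → -5.28%.

-5.28%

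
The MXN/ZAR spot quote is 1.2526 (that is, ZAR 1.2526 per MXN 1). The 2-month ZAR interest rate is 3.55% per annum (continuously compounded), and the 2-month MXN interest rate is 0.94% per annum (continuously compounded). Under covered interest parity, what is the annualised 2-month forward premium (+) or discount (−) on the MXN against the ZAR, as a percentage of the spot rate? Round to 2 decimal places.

T = 2/12 years.
No-arbitrage forward: 1.2526 × 1.0059342 / 1.0015679 = 1.2580607 ZAR/MXN.
(F − S)/S ÷ T = (1.2580607 − 1.2526)/1.2526/(2/12) = 0.026157 → 2.62%.

+2.62%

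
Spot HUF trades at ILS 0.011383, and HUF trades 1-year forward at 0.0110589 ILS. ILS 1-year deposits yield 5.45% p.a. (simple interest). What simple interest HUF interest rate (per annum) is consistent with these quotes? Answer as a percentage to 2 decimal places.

8.54%

T = 1 year.
F/S = 0.0110589/0.011383 = 0.9715277 = (growth of ILS) / (growth of HUF).
The ILS side grows by 1 + 0.0545×1 = 1.054500.
So the HUF growth factor = 1.0854039.
r = (1.0854039 − 1)/1 = 0.085404 → 8.54%.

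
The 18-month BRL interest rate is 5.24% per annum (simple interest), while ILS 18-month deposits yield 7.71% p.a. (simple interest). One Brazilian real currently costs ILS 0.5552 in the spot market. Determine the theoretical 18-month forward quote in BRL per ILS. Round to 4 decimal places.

T = 18/12 years.
Growth of 1 ILS over T: 1 + 0.0771×18/12 = 1.115650.
Growth of 1 BRL over T: 1 + 0.0524×18/12 = 1.078600.
CIP: F = S · (grow ILS)/(grow BRL) = 0.5552 × 1.115650/1.078600 = 0.5742712 ILS per BRL.
Invert for BRL per ILS: 1 / 0.5742712 = 1.7413.

1.7413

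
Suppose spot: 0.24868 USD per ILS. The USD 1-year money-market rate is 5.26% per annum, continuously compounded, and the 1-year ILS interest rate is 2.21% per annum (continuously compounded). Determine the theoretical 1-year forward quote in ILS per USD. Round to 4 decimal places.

T = 1 year.
USD growth factor: e^(0.0526×1) = 1.054008.
ILS accumulates by e^(0.0221×1) = 1.022346.
So F = 0.24868 × 1.054008 / 1.022346 = 0.2563816 (USD/ILS).
Invert for ILS per USD: 1 / 0.2563816 = 3.9004.

3.9004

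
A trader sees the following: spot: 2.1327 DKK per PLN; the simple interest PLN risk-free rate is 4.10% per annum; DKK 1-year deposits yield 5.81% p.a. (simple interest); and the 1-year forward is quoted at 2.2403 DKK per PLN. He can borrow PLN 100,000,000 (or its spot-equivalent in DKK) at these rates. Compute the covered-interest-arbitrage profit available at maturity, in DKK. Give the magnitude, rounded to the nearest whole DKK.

DKK 7,554,243

T = 1 year.
Invest the PLN and cover forward: 100,000,000 × 1.041000 × 2.2403 = DKK 233,215,230.00.
Convert at spot and invest in DKK: 100,000,000 × 2.1327 × 1.058100 = DKK 225,660,987.00.
The quoted forward overvalues PLN, so borrow DKK, buy PLN at spot, deposit the PLN at 4.10%, and sell the proceeds forward at 2.2403.
Profit = 233,215,230.00 − 225,660,987.00 = DKK 7,554,243.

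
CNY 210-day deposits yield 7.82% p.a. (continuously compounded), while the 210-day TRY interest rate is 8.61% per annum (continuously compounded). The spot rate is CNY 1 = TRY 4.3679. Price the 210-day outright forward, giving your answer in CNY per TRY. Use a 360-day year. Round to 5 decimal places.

T = 210/360 years.
TRY growth factor: e^(0.0861×210/360) = 1.0515077.
CNY accumulates by e^(0.0782×210/360) = 1.0466731.
So F = 4.3679 × 1.0515077 / 1.0466731 = 4.388075 (TRY/CNY).
Invert for CNY per TRY: 1 / 4.388075 = 0.22789.

0.22789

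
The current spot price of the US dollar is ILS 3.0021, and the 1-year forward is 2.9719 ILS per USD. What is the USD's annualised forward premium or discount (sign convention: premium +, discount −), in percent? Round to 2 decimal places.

-1.01%

T = 1 year.
Period premium: (2.9719 − 3.0021)/3.0021 = -0.0100596.
Annualise by dividing by T: -0.0100596 / 1 = -0.010060 → -1.01%.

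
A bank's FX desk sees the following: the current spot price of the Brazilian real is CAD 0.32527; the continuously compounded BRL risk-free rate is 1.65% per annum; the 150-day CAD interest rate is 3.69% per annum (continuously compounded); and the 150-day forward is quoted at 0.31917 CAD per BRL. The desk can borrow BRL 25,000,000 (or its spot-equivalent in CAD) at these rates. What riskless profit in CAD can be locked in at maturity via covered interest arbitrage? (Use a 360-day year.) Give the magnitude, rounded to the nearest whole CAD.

CAD 223,445

T = 150/360 years.
Route A — deposit BRL, sell forward: 25,000,000 × 1.006898687 × 0.31917 = CAD 8,034,296.35.
Route B — convert at spot, deposit CAD: 25,000,000 × 0.32527 × 1.015493803 = CAD 8,257,741.73.
The quoted forward undervalues BRL, so borrow BRL, convert to CAD at spot, deposit the CAD at 3.69%, and buy BRL forward at 0.31917 to cover the loan.
The gap between the two covered legs is CAD 223,445.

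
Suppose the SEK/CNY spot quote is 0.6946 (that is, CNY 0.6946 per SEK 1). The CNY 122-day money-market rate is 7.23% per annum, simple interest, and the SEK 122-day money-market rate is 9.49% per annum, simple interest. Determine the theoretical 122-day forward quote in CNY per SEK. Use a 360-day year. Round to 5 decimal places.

T = 122/360 years.
Growth of 1 CNY over T: 1 + 0.0723×122/360 = 1.0245017.
SEK accumulates by 1 + 0.0949×122/360 = 1.0321606.
So F = 0.6946 × 1.0245017 / 1.0321606 = 0.6894459 (CNY/SEK).

0.68945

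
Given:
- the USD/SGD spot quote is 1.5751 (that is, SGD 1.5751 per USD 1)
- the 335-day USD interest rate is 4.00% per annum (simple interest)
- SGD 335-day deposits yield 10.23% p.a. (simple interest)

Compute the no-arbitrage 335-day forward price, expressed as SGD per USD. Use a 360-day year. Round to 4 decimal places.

1.6631

T = 335/360 years.
SGD growth factor: 1 + 0.1023×335/360 = 1.0951958.
USD growth factor: 1 + 0.0400×335/360 = 1.0372222.
Forward (SGD per USD) = 1.5751 × 1.0951958 / 1.0372222 = 1.663137.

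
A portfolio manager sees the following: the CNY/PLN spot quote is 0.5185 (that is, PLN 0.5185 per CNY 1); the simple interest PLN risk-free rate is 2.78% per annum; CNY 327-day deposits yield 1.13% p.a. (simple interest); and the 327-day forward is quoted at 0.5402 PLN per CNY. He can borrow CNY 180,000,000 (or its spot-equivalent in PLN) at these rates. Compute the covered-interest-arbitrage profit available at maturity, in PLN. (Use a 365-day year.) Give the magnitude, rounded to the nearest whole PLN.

T = 327/365 years.
Route A — deposit CNY, sell forward: 180,000,000 × 1.0101235616 × 0.5402 = PLN 98,220,374.64.
Route B — convert at spot, deposit PLN: 180,000,000 × 0.5185 × 1.0249057534 = PLN 95,654,453.96.
The quoted forward overvalues CNY, so borrow PLN, buy CNY at spot, deposit the CNY at 1.13%, and sell the proceeds forward at 0.5402.
Arbitrage profit = |98,220,374.64 − 95,654,453.96| = PLN 2,565,921.

PLN 2,565,921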